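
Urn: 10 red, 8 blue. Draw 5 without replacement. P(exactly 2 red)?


Hypergeometric: C(10,2)×C(8,3)/C(18,5)
= 45×56/8568 = 5/17

P(X=2) = 5/17 ≈ 29.41%


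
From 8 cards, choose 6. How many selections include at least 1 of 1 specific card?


Complement: C(8,6) - C(7,6) = 28 - 7 = 21

21


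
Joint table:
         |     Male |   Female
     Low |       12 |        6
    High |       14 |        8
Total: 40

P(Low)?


P(Low) = (12+6)/40 = 18/40 = 9/20

P(Low) = 9/20 ≈ 45.00%


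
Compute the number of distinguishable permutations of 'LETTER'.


Letters: 6, freq: {'L': 1, 'E': 2, 'T': 2, 'R': 1}
6!/(1!×2!×2!×1!) = 720/4 = 180

180


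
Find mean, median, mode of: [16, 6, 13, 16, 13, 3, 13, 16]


Sorted: [3, 6, 13, 13, 13, 16, 16, 16]
Mean = 96/8 = 12
Median = 13
Freq: {16: 3, 6: 1, 13: 3, 3: 1}
Mode: [13, 16]

Mean=12, Median=13, Mode=[13, 16]


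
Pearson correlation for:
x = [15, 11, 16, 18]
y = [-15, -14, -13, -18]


n=4, Σx=60, Σy=-60, Σxy=-911, Σx²=926, Σy²=914
r = (4×(-911) - 60×(-60))/√((4×926 - 60²)(4×914 - (-60)²))
= -44/√(104×56) = -44/√5824 ≈ -44/76.3151 ≈ -0.5766

r ≈ -0.5766


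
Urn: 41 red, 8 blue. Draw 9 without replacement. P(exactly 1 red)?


Hypergeometric: C(41,1)×C(8,8)/C(49,9)
= 41×1/2054455634 = 1/50108674

P(X=1) = 1/50108674 ≈ 0.00%


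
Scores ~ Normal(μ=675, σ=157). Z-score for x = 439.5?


z = (x - μ)/σ = (439.5 - 675)/157 = -1.5

z = -1.5


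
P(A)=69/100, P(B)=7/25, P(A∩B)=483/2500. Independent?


P(A)×P(B) = 483/2500
P(A∩B) = 483/2500
Equal ✓ → Independent

Yes, independent


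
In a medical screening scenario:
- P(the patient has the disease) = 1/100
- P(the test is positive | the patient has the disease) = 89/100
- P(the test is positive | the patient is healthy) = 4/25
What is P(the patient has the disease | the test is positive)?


Using Bayes' theorem:
P(A|B) = P(B|A)·P(A) / P(B)

P(the test is positive) = 89/100 × 1/100 + 4/25 × 99/100
= 89/10000 + 99/625 = 1673/10000

P(the patient has the disease|the test is positive) = (89/10000) / (1673/10000) = 89/1673

P(the patient has the disease|the test is positive) = 89/1673 ≈ 5.32%


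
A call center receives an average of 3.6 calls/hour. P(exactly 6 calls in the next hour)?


Poisson(λ=3.6): P(X=6) = e^(-λ)×λ^k/k!
= e^(-3.6) × 3.6^6 / 6!
≈ 0.02732372245 × 2176.782336 / 720 ≈ 0.082608

P(X=6) ≈ 0.082608 ≈ 8.26%


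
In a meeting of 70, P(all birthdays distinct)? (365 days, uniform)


P(all different) = Π(365-i)/365 for i=0..69
= (365/365)×(364/365)×...×(296/365)
= 0.000840

P ≈ 0.0008 ≈ 0.08%


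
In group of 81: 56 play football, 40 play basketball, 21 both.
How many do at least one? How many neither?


|A∪B| = 56+40-21 = 75
Neither = 81-75 = 6

At least one: 75; Neither: 6


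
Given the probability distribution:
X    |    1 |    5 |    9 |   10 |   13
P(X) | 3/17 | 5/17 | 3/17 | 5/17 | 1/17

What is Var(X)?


E[X] = 118/17
E[X²] = 1040/17
Var(X) = E[X²] - (E[X])² = 1040/17 - 13924/289 = 3756/289

Var(X) = 3756/289 ≈ 12.9965


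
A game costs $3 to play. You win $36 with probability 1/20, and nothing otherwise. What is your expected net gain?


E[gain] = (36-3)×1/20 + (-3)×19/20
= 33/20 - 57/20 = -6/5

Expected net gain = $-6/5 ≈ $-1.20


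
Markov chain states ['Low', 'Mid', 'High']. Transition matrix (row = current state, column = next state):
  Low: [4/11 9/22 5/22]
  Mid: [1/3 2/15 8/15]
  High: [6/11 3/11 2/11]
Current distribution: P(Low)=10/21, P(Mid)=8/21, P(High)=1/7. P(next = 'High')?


P(next=High) = Σᵢ P(now=i)×P(i→High)
= 10/21×5/22 + 8/21×8/15 + 1/7×2/11
= 25/231 + 64/315 + 2/77 = 167/495

P = 167/495 ≈ 0.3374


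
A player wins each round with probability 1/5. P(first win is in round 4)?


Geometric: P(X=4) = (1-p)^(k-1)×p = (4/5)^3×1/5 = 64/625

P(X=4) = 64/625 ≈ 10.24%


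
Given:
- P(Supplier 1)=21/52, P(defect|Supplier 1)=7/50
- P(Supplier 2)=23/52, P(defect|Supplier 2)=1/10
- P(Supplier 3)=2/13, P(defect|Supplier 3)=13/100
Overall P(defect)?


P(B) = Σ P(B|Aᵢ)×P(Aᵢ)
  7/50×21/52 = 147/2600
  1/10×23/52 = 23/520
  13/100×2/13 = 1/50
Sum = 157/1300

P(defect) = 157/1300 ≈ 12.08%


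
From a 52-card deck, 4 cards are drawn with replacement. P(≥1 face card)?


P(not a face card) = 40/52 = 10/13
P(none in 4 draws) = (10/13)^4 = 10000/28561
P(≥1 face card) = 1 - 10000/28561 = 18561/28561

P = 18561/28561 ≈ 64.99%


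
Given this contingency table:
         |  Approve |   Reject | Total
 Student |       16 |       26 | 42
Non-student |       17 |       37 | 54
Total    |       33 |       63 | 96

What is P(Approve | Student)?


P(Approve | Student) = 16/(16+26) = 16/42 = 8/21

P(Approve|Student) = 8/21 ≈ 38.10%


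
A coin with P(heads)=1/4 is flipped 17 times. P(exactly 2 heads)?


Binomial: P(X=2) = C(17,2)×p^2×(1-p)^15
= 136 × 1/16 × 14348907/1073741824 = 243931419/2147483648

P(X=2) = 243931419/2147483648 ≈ 11.36%


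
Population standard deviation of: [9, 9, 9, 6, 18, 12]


Mean = 63/6 = 21/2
  (9-21/2)²=9/4
  (9-21/2)²=9/4
  (9-21/2)²=9/4
  (6-21/2)²=81/4
  (18-21/2)²=225/4
  (12-21/2)²=9/4
Σ(x-μ)² = 171/2
σ² = (171/2)/6 = 57/4

σ = √(57/4) ≈ 3.7749


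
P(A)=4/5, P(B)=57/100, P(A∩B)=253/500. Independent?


P(A)×P(B) = 57/125
P(A∩B) = 253/500
Not equal → NOT independent

No, not independent


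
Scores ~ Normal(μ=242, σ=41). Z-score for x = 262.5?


z = (x - μ)/σ = (262.5 - 242)/41 = 0.5

z = 0.5


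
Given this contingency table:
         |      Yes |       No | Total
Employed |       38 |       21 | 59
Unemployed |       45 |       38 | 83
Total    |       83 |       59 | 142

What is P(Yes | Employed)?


P(Yes | Employed) = 38/(38+21) = 38/59

P(Yes|Employed) = 38/59 ≈ 64.41%


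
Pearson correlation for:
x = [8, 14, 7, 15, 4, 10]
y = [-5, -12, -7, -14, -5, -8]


n=6, Σx=58, Σy=-51, Σxy=-567, Σx²=650, Σy²=503
r = (6×(-567) - 58×(-51))/√((6×650 - 58²)(6×503 - (-51)²))
= -444/√(536×417) = -444/√223512 ≈ -444/472.7706 ≈ -0.9391

r ≈ -0.9391


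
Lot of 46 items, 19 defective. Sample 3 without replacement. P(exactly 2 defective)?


Hypergeometric: C(19,2)×C(27,1)/C(46,3)
= 171×27/15180 = 1539/5060

P(X=2) = 1539/5060 ≈ 30.42%


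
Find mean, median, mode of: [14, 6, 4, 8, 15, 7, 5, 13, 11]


Sorted: [4, 5, 6, 7, 8, 11, 13, 14, 15]
Mean = 83/9
Median = 8
Freq: {14: 1, 6: 1, 4: 1, 8: 1, 15: 1, 7: 1, 5: 1, 13: 1, 11: 1}
Mode: No mode

Mean=83/9, Median=8, Mode=No mode


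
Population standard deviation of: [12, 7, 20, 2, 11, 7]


Mean = 59/6
  (12-59/6)²=169/36
  (7-59/6)²=289/36
  (20-59/6)²=3721/36
  (2-59/6)²=2209/36
  (11-59/6)²=49/36
  (7-59/6)²=289/36
Σ(x-μ)² = 1121/6
σ² = (1121/6)/6 = 1121/36

σ = √(1121/36) ≈ 5.5802


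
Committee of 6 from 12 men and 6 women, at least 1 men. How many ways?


Count by #men:
  1M,5W: C(12,1)×C(6,5)=72
  2M,4W: C(12,2)×C(6,4)=990
  3M,3W: C(12,3)×C(6,3)=4400
  4M,2W: C(12,4)×C(6,2)=7425
  5M,1W: C(12,5)×C(6,1)=4752
  6M,0W: C(12,6)×C(6,0)=924
Total = 18563

18563


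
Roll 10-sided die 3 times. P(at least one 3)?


P(no 3)^3 = (9/10)^3 = 729/1000
P(≥1) = 1 - 729/1000 = 271/1000

P = 271/1000 ≈ 27.10%


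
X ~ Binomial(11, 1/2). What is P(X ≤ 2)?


P(X ≤ 2) = Σ P(X=i) for i=0..2
P(X=0) = 1/2048
P(X=1) = 11/2048
P(X=2) = 55/2048
Sum = 67/2048

P(X ≤ 2) = 67/2048 ≈ 3.27%


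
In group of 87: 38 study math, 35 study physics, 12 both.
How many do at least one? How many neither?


|A∪B| = 38+35-12 = 61
Neither = 87-61 = 26

At least one: 61; Neither: 26


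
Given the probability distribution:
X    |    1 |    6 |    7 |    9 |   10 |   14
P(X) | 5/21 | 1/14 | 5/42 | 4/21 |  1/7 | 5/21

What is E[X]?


E[X] = Σ x·P(X=x)
= (1)×(5/21) + (6)×(1/14) + (7)×(5/42) + (9)×(4/21) + (10)×(1/7) + (14)×(5/21)
= 335/42

E[X] = 335/42


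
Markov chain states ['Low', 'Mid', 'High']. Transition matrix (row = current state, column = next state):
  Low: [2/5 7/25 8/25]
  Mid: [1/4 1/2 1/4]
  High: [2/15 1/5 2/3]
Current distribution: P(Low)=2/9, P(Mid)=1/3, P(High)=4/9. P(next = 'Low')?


P(next=Low) = Σᵢ P(now=i)×P(i→Low)
= 2/9×2/5 + 1/3×1/4 + 4/9×2/15
= 4/45 + 1/12 + 8/135 = 25/108

P = 25/108 ≈ 0.2315


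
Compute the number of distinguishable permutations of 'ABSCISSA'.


Letters: 8, freq: {'A': 2, 'B': 1, 'S': 3, 'C': 1, 'I': 1}
8!/(2!×1!×3!×1!×1!) = 40320/12 = 3360

3360


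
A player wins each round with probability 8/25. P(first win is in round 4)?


Geometric: P(X=4) = (1-p)^(k-1)×p = (17/25)^3×8/25 = 39304/390625

P(X=4) = 39304/390625 ≈ 10.06%


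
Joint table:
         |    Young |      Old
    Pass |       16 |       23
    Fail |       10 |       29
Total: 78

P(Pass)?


P(Pass) = (16+23)/78 = 39/78 = 1/2

P(Pass) = 1/2 ≈ 50.00%


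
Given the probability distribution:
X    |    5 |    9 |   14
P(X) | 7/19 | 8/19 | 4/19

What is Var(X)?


E[X] = 163/19
E[X²] = 1607/19
Var(X) = E[X²] - (E[X])² = 1607/19 - 26569/361 = 3964/361

Var(X) = 3964/361 ≈ 10.9806


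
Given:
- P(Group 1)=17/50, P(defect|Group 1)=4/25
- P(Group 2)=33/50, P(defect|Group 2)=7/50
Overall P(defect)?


P(B) = Σ P(B|Aᵢ)×P(Aᵢ)
  4/25×17/50 = 34/625
  7/50×33/50 = 231/2500
Sum = 367/2500

P(defect) = 367/2500 ≈ 14.68%


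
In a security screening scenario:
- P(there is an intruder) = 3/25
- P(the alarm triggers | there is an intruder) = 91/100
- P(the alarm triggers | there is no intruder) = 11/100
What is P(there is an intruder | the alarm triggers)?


Using Bayes' theorem:
P(A|B) = P(B|A)·P(A) / P(B)

P(the alarm triggers) = 91/100 × 3/25 + 11/100 × 22/25
= 273/2500 + 121/1250 = 103/500

P(there is an intruder|the alarm triggers) = (273/2500) / (103/500) = 273/515

P(there is an intruder|the alarm triggers) = 273/515 ≈ 53.01%


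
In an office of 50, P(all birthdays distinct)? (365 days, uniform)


P(all different) = Π(365-i)/365 for i=0..49
= (365/365)×(364/365)×...×(316/365)
= 0.029626

P ≈ 0.0296 ≈ 2.96%


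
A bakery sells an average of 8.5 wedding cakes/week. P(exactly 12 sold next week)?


Poisson(λ=8.5): P(X=12) = e^(-λ)×λ^k/k!
= e^(-8.5) × 8.5^12 / 12!
≈ 0.000203468369 × 142241757136 / 479001600 ≈ 0.060421

P(X=12) ≈ 0.060421 ≈ 6.04%


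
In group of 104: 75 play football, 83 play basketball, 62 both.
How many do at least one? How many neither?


|A∪B| = 75+83-62 = 96
Neither = 104-96 = 8

At least one: 96; Neither: 8


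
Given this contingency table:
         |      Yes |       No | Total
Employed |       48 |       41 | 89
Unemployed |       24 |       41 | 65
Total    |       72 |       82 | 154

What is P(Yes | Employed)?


P(Yes | Employed) = 48/(48+41) = 48/89

P(Yes|Employed) = 48/89 ≈ 53.93%


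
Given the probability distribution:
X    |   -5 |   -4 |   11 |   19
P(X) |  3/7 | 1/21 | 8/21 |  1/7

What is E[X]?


E[X] = Σ x·P(X=x)
= (-5)×(3/7) + (-4)×(1/21) + (11)×(8/21) + (19)×(1/7)
= 32/7

E[X] = 32/7


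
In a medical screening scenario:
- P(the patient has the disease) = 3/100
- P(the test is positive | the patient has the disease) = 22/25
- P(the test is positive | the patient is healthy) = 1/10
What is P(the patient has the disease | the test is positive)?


Using Bayes' theorem:
P(A|B) = P(B|A)·P(A) / P(B)

P(the test is positive) = 22/25 × 3/100 + 1/10 × 97/100
= 33/1250 + 97/1000 = 617/5000

P(the patient has the disease|the test is positive) = (33/1250) / (617/5000) = 132/617

P(the patient has the disease|the test is positive) = 132/617 ≈ 21.39%


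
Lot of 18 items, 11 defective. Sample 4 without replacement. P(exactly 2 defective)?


Hypergeometric: C(11,2)×C(7,2)/C(18,4)
= 55×21/3060 = 77/204

P(X=2) = 77/204 ≈ 37.75%


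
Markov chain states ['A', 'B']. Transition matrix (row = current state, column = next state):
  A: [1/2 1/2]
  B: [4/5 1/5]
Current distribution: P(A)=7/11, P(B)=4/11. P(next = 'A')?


P(next=A) = Σᵢ P(now=i)×P(i→A)
= 7/11×1/2 + 4/11×4/5
= 7/22 + 16/55 = 67/110

P = 67/110 ≈ 0.6091


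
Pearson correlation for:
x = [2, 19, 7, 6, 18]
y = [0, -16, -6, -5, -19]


n=5, Σx=52, Σy=-46, Σxy=-718, Σx²=774, Σy²=678
r = (5×(-718) - 52×(-46))/√((5×774 - 52²)(5×678 - (-46)²))
= -1198/√(1166×1274) = -1198/√1485484 ≈ -1198/1218.8043 ≈ -0.9829

r ≈ -0.9829


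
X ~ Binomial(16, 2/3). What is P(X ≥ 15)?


P(X ≥ 15) = Σ P(X=i) for i=15..16
P(X=15) = 524288/43046721
P(X=16) = 65536/43046721
Sum = 65536/4782969

P(X ≥ 15) = 65536/4782969 ≈ 1.37%


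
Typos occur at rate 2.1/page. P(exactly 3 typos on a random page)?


Poisson(λ=2.1): P(X=3) = e^(-λ)×λ^k/k!
= e^(-2.1) × 2.1^3 / 3!
≈ 0.1224564283 × 9.261 / 6 ≈ 0.189011

P(X=3) ≈ 0.189011 ≈ 18.90%


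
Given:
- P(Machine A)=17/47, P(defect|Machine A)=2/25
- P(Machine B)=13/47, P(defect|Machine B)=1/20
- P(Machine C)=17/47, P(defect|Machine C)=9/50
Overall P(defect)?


P(B) = Σ P(B|Aᵢ)×P(Aᵢ)
  2/25×17/47 = 34/1175
  1/20×13/47 = 13/940
  9/50×17/47 = 153/2350
Sum = 507/4700

P(defect) = 507/4700 ≈ 10.79%


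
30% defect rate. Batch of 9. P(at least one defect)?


P(all good) = (7/10)^9 = 40353607/1000000000
P(≥1 defect) = 959646393/1000000000

P = 959646393/1000000000 ≈ 95.96%


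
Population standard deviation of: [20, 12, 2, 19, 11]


Mean = 64/5
  (20-64/5)²=1296/25
  (12-64/5)²=16/25
  (2-64/5)²=2916/25
  (19-64/5)²=961/25
  (11-64/5)²=81/25
Σ(x-μ)² = 1054/5
σ² = (1054/5)/5 = 1054/25

σ = √(1054/25) ≈ 6.4931


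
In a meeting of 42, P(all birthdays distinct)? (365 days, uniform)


P(all different) = Π(365-i)/365 for i=0..41
= (365/365)×(364/365)×...×(324/365)
= 0.085970

P ≈ 0.0860 ≈ 8.60%


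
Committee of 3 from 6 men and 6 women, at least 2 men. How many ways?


Count by #men:
  2M,1W: C(6,2)×C(6,1)=90
  3M,0W: C(6,3)×C(6,0)=20
Total = 110

110


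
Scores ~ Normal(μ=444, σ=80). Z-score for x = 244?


z = (x - μ)/σ = (244 - 444)/80 = -2.5

z = -2.5


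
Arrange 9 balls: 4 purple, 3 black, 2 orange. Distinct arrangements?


9!/(4!×3!×2!) = 1260

1260


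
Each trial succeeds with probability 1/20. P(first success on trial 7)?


Geometric: P(X=7) = (1-p)^(k-1)×p = (19/20)^6×1/20 = 47045881/1280000000

P(X=7) = 47045881/1280000000 ≈ 3.68%


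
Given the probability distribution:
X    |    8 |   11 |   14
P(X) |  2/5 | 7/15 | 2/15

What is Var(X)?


E[X] = 51/5
E[X²] = 541/5
Var(X) = E[X²] - (E[X])² = 541/5 - 2601/25 = 104/25

Var(X) = 104/25 ≈ 4.1600


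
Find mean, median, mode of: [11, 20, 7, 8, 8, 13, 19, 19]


Sorted: [7, 8, 8, 11, 13, 19, 19, 20]
Mean = 105/8
Median = 12
Freq: {11: 1, 20: 1, 7: 1, 8: 2, 13: 1, 19: 2}
Mode: [8, 19]

Mean=105/8, Median=12, Mode=[8, 19]


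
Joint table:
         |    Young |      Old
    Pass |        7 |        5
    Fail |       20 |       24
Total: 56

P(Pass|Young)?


P(Pass|Young) = 7/(7+20) = 7/27

P = 7/27 ≈ 25.93%


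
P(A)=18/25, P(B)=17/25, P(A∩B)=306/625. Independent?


P(A)×P(B) = 306/625
P(A∩B) = 306/625
Equal ✓ → Independent

Yes, independent


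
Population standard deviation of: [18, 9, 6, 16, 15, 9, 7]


Mean = 80/7
  (18-80/7)²=2116/49
  (9-80/7)²=289/49
  (6-80/7)²=1444/49
  (16-80/7)²=1024/49
  (15-80/7)²=625/49
  (9-80/7)²=289/49
  (7-80/7)²=961/49
Σ(x-μ)² = 964/7
σ² = (964/7)/7 = 964/49

σ = √(964/49) ≈ 4.4355


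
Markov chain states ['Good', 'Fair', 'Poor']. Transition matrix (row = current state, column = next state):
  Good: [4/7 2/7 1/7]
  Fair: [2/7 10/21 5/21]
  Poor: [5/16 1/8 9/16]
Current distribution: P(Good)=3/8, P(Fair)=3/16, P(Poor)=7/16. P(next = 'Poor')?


P(next=Poor) = Σᵢ P(now=i)×P(i→Poor)
= 3/8×1/7 + 3/16×5/21 + 7/16×9/16
= 3/56 + 5/112 + 63/256 = 617/1792

P = 617/1792 ≈ 0.3443


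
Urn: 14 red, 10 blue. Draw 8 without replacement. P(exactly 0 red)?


Hypergeometric: C(14,0)×C(10,8)/C(24,8)
= 1×45/735471 = 5/81719

P(X=0) = 5/81719 ≈ 0.01%


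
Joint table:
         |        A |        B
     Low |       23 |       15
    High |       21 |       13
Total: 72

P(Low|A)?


P(Low|A) = 23/(23+21) = 23/44

P = 23/44 ≈ 52.27%


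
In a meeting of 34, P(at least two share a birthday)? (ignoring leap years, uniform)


P(all different) = Π(365-i)/365 for i=0..33
= 0.204683
P(match) = 1 - 0.204683 = 0.795317

P ≈ 0.7953 ≈ 79.53%


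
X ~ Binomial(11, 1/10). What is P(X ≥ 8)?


P(X ≥ 8) = Σ P(X=i) for i=8..11
P(X=8) = 24057/20000000000
P(X=9) = 891/20000000000
P(X=10) = 99/100000000000
P(X=11) = 1/100000000000
Sum = 3121/2500000000

P(X ≥ 8) = 3121/2500000000 ≈ 0.00%


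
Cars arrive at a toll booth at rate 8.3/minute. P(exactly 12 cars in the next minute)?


Poisson(λ=8.3): P(X=12) = e^(-λ)×λ^k/k!
= e^(-8.3) × 8.3^12 / 12!
≈ 0.0002485168271 × 106890007739 / 479001600 ≈ 0.055457

P(X=12) ≈ 0.055457 ≈ 5.55%


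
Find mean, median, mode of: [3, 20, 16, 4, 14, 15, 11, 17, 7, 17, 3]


Sorted: [3, 3, 4, 7, 11, 14, 15, 16, 17, 17, 20]
Mean = 127/11
Median = 14
Freq: {3: 2, 20: 1, 16: 1, 4: 1, 14: 1, 15: 1, 11: 1, 17: 2, 7: 1}
Mode: [3, 17]

Mean=127/11, Median=14, Mode=[3, 17]


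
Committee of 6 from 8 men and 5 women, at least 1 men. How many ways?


Count by #men:
  1M,5W: C(8,1)×C(5,5)=8
  2M,4W: C(8,2)×C(5,4)=140
  3M,3W: C(8,3)×C(5,3)=560
  4M,2W: C(8,4)×C(5,2)=700
  5M,1W: C(8,5)×C(5,1)=280
  6M,0W: C(8,6)×C(5,0)=28
Total = 1716

1716


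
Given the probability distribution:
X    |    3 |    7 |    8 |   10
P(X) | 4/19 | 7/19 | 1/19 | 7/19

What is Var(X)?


E[X] = 139/19
E[X²] = 1143/19
Var(X) = E[X²] - (E[X])² = 1143/19 - 19321/361 = 2396/361

Var(X) = 2396/361 ≈ 6.6371


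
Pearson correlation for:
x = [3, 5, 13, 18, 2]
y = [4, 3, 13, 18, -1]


n=5, Σx=41, Σy=37, Σxy=518, Σx²=531, Σy²=519
r = (5×518 - 41×37)/√((5×531 - 41²)(5×519 - 37²))
= 1073/√(974×1226) = 1073/√1194124 ≈ 1073/1092.7598 ≈ 0.9819

r ≈ 0.9819


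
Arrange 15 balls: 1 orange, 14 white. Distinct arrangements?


15!/(1!×14!) = 15

15


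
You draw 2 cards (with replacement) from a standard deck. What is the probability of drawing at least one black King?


P(not a black King) = 50/52 = 25/26
P(none in 2 draws) = (25/26)^2 = 625/676
P(≥1 black King) = 1 - 625/676 = 51/676

P = 51/676 ≈ 7.54%


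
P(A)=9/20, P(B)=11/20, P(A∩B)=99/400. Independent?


P(A)×P(B) = 99/400
P(A∩B) = 99/400
Equal ✓ → Independent

Yes, independent


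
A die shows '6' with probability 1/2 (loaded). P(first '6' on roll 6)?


Geometric: P(X=6) = (1-p)^(k-1)×p = (1/2)^5×1/2 = 1/64

P(X=6) = 1/64 ≈ 1.56%


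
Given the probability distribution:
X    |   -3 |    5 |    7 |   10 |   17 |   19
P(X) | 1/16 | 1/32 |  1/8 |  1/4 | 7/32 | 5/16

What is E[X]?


E[X] = Σ x·P(X=x)
= (-3)×(1/16) + (5)×(1/32) + (7)×(1/8) + (10)×(1/4) + (17)×(7/32) + (19)×(5/16)
= 13

E[X] = 13


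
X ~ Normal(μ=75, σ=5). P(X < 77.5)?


z = (77.5-75)/5 = 0.5
P(Z < 0.5) = 0.6915

P(X < 77.5) ≈ 0.6915


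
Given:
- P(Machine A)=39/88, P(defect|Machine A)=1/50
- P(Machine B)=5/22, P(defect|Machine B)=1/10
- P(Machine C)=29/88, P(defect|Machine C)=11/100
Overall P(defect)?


P(B) = Σ P(B|Aᵢ)×P(Aᵢ)
  1/50×39/88 = 39/4400
  1/10×5/22 = 1/44
  11/100×29/88 = 29/800
Sum = 597/8800

P(defect) = 597/8800 ≈ 6.78%


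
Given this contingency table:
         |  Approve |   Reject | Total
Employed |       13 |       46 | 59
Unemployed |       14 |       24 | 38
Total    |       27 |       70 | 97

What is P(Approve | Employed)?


P(Approve | Employed) = 13/(13+46) = 13/59

P(Approve|Employed) = 13/59 ≈ 22.03%


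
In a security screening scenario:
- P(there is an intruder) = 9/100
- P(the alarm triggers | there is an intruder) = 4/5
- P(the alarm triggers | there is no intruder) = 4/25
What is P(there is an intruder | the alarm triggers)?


Using Bayes' theorem:
P(A|B) = P(B|A)·P(A) / P(B)

P(the alarm triggers) = 4/5 × 9/100 + 4/25 × 91/100
= 9/125 + 91/625 = 136/625

P(there is an intruder|the alarm triggers) = (9/125) / (136/625) = 45/136

P(there is an intruder|the alarm triggers) = 45/136 ≈ 33.09%


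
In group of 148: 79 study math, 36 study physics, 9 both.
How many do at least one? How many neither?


|A∪B| = 79+36-9 = 106
Neither = 148-106 = 42

At least one: 106; Neither: 42


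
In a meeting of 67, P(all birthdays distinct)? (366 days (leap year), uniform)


P(all different) = Π(366-i)/366 for i=0..66
= (366/366)×(365/366)×...×(300/366)
= 0.001590

P ≈ 0.0016 ≈ 0.16%


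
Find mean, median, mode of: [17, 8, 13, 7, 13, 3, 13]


Sorted: [3, 7, 8, 13, 13, 13, 17]
Mean = 74/7
Median = 13
Freq: {17: 1, 8: 1, 13: 3, 7: 1, 3: 1}
Mode: [13]

Mean=74/7, Median=13, Mode=13


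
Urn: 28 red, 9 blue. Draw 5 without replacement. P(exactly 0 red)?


Hypergeometric: C(28,0)×C(9,5)/C(37,5)
= 1×126/435897 = 2/6919

P(X=0) = 2/6919 ≈ 0.03%


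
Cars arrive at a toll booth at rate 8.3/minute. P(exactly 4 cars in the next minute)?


Poisson(λ=8.3): P(X=4) = e^(-λ)×λ^k/k!
= e^(-8.3) × 8.3^4 / 4!
≈ 0.0002485168271 × 4745.8321 / 24 ≈ 0.049142

P(X=4) ≈ 0.049142 ≈ 4.91%


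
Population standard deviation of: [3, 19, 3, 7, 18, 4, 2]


Mean = 56/7 = 8
  (3-8)²=25
  (19-8)²=121
  (3-8)²=25
  (7-8)²=1
  (18-8)²=100
  (4-8)²=16
  (2-8)²=36
Σ(x-μ)² = 324
σ² = 324/7

σ = √(324/7) ≈ 6.8034


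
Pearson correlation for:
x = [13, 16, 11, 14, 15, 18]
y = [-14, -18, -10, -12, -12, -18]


n=6, Σx=87, Σy=-84, Σxy=-1252, Σx²=1291, Σy²=1232
r = (6×(-1252) - 87×(-84))/√((6×1291 - 87²)(6×1232 - (-84)²))
= -204/√(177×336) = -204/√59472 ≈ -204/243.8688 ≈ -0.8365

r ≈ -0.8365


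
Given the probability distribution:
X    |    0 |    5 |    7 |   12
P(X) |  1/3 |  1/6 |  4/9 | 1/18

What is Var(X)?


E[X] = 83/18
E[X²] = 611/18
Var(X) = E[X²] - (E[X])² = 611/18 - 6889/324 = 4109/324

Var(X) = 4109/324 ≈ 12.6821


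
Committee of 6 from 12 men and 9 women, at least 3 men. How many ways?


Count by #men:
  3M,3W: C(12,3)×C(9,3)=18480
  4M,2W: C(12,4)×C(9,2)=17820
  5M,1W: C(12,5)×C(9,1)=7128
  6M,0W: C(12,6)×C(9,0)=924
Total = 44352

44352


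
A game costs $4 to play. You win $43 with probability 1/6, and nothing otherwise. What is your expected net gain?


E[gain] = (43-4)×1/6 + (-4)×5/6
= 13/2 - 10/3 = 19/6

Expected net gain = $19/6 ≈ $3.17


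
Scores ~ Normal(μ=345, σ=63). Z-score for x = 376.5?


z = (x - μ)/σ = (376.5 - 345)/63 = 0.5

z = 0.5


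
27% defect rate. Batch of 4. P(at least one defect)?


P(all good) = (73/100)^4 = 28398241/100000000
P(≥1 defect) = 71601759/100000000

P = 71601759/100000000 ≈ 71.60%


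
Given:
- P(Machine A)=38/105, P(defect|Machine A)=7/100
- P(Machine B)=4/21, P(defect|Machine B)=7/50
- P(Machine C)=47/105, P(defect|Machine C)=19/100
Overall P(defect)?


P(B) = Σ P(B|Aᵢ)×P(Aᵢ)
  7/100×38/105 = 19/750
  7/50×4/21 = 2/75
  19/100×47/105 = 893/10500
Sum = 1439/10500

P(defect) = 1439/10500 ≈ 13.70%


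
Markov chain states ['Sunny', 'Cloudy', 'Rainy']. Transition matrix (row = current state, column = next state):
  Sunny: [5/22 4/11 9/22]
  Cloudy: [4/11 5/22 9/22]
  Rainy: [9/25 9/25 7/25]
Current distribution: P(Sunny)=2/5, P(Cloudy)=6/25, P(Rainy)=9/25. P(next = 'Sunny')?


P(next=Sunny) = Σᵢ P(now=i)×P(i→Sunny)
= 2/5×5/22 + 6/25×4/11 + 9/25×9/25
= 1/11 + 24/275 + 81/625 = 2116/6875

P = 2116/6875 ≈ 0.3078


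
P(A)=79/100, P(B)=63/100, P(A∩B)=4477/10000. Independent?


P(A)×P(B) = 4977/10000
P(A∩B) = 4477/10000
Not equal → NOT independent

No, not independent


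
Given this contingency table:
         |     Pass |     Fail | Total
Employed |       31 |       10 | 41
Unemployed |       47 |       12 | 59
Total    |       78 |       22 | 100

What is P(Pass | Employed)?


P(Pass | Employed) = 31/(31+10) = 31/41

P(Pass|Employed) = 31/41 ≈ 75.61%


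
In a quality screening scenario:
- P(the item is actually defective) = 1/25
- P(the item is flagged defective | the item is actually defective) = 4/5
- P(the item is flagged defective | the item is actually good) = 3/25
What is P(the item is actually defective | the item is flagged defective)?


Using Bayes' theorem:
P(A|B) = P(B|A)·P(A) / P(B)

P(the item is flagged defective) = 4/5 × 1/25 + 3/25 × 24/25
= 4/125 + 72/625 = 92/625

P(the item is actually defective|the item is flagged defective) = (4/125) / (92/625) = 5/23

P(the item is actually defective|the item is flagged defective) = 5/23 ≈ 21.74%


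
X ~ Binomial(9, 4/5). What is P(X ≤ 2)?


P(X ≤ 2) = Σ P(X=i) for i=0..2
P(X=0) = 1/1953125
P(X=1) = 36/1953125
P(X=2) = 576/1953125
Sum = 613/1953125

P(X ≤ 2) = 613/1953125 ≈ 0.03%


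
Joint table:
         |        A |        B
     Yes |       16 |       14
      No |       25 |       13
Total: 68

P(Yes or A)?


P(Yes∨A) = P(Yes) + P(A) - P(Yes∧A)
= (30 + 41 - 16)/68 = 55/68

P = 55/68 ≈ 80.88%


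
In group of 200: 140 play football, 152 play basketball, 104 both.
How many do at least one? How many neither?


|A∪B| = 140+152-104 = 188
Neither = 200-188 = 12

At least one: 188; Neither: 12


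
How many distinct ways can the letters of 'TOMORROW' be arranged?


Letters: 8, freq: {'T': 1, 'O': 3, 'M': 1, 'R': 2, 'W': 1}
8!/(1!×3!×1!×2!×1!) = 40320/12 = 3360

3360


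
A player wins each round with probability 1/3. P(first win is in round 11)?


Geometric: P(X=11) = (1-p)^(k-1)×p = (2/3)^10×1/3 = 1024/177147

P(X=11) = 1024/177147 ≈ 0.58%


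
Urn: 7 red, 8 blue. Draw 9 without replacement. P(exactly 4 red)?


Hypergeometric: C(7,4)×C(8,5)/C(15,9)
= 35×56/5005 = 56/143

P(X=4) = 56/143 ≈ 39.16%


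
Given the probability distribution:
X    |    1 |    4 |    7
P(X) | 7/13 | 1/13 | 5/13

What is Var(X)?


E[X] = 46/13
E[X²] = 268/13
Var(X) = E[X²] - (E[X])² = 268/13 - 2116/169 = 1368/169

Var(X) = 1368/169 ≈ 8.0947


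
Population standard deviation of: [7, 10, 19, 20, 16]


Mean = 72/5
  (7-72/5)²=1369/25
  (10-72/5)²=484/25
  (19-72/5)²=529/25
  (20-72/5)²=784/25
  (16-72/5)²=64/25
Σ(x-μ)² = 646/5
σ² = (646/5)/5 = 646/25

σ = √(646/25) ≈ 5.0833


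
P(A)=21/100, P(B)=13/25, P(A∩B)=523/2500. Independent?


P(A)×P(B) = 273/2500
P(A∩B) = 523/2500
Not equal → NOT independent

No, not independent


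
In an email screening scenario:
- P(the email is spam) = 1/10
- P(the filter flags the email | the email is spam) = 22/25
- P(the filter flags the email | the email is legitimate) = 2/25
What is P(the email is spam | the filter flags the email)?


Using Bayes' theorem:
P(A|B) = P(B|A)·P(A) / P(B)

P(the filter flags the email) = 22/25 × 1/10 + 2/25 × 9/10
= 11/125 + 9/125 = 4/25

P(the email is spam|the filter flags the email) = (11/125) / (4/25) = 11/20

P(the email is spam|the filter flags the email) = 11/20 ≈ 55.00%


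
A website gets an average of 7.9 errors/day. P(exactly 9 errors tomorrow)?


Poisson(λ=7.9): P(X=9) = e^(-λ)×λ^k/k!
= e^(-7.9) × 7.9^9 / 9!
≈ 0.0003707435405 × 119851595.983 / 362880 ≈ 0.122449

P(X=9) ≈ 0.122449 ≈ 12.24%


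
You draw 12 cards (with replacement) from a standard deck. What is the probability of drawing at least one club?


P(not a club) = 39/52 = 3/4
P(none in 12 draws) = (3/4)^12 = 531441/16777216
P(≥1 club) = 1 - 531441/16777216 = 16245775/16777216

P = 16245775/16777216 ≈ 96.83%


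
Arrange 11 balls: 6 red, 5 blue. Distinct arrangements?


11!/(6!×5!) = 462

462


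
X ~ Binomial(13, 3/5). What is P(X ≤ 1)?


P(X ≤ 1) = Σ P(X=i) for i=0..1
P(X=0) = 8192/1220703125
P(X=1) = 159744/1220703125
Sum = 167936/1220703125

P(X ≤ 1) = 167936/1220703125 ≈ 0.01%


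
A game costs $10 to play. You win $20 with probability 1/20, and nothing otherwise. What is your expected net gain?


E[gain] = (20-10)×1/20 + (-10)×19/20
= 1/2 - 19/2 = -9

Expected net gain = $-9 ≈ $-9.00


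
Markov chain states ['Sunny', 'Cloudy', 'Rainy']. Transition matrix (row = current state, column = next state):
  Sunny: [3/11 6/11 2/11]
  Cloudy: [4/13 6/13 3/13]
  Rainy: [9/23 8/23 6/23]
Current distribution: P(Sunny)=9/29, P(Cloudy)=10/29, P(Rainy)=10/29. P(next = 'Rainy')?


P(next=Rainy) = Σᵢ P(now=i)×P(i→Rainy)
= 9/29×2/11 + 10/29×3/13 + 10/29×6/23
= 18/319 + 30/377 + 60/667 = 21552/95381

P = 21552/95381 ≈ 0.2260


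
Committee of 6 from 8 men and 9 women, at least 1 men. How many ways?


Count by #men:
  1M,5W: C(8,1)×C(9,5)=1008
  2M,4W: C(8,2)×C(9,4)=3528
  3M,3W: C(8,3)×C(9,3)=4704
  4M,2W: C(8,4)×C(9,2)=2520
  5M,1W: C(8,5)×C(9,1)=504
  6M,0W: C(8,6)×C(9,0)=28
Total = 12292

12292


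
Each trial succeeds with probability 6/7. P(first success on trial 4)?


Geometric: P(X=4) = (1-p)^(k-1)×p = (1/7)^3×6/7 = 6/2401

P(X=4) = 6/2401 ≈ 0.25%


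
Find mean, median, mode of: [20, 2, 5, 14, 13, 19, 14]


Sorted: [2, 5, 13, 14, 14, 19, 20]
Mean = 87/7
Median = 14
Freq: {20: 1, 2: 1, 5: 1, 14: 2, 13: 1, 19: 1}
Mode: [14]

Mean=87/7, Median=14, Mode=14


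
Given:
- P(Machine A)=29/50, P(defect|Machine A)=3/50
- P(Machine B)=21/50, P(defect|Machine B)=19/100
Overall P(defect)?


P(B) = Σ P(B|Aᵢ)×P(Aᵢ)
  3/50×29/50 = 87/2500
  19/100×21/50 = 399/5000
Sum = 573/5000

P(defect) = 573/5000 ≈ 11.46%


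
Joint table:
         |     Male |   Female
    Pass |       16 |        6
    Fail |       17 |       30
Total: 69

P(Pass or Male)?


P(Pass∨Male) = P(Pass) + P(Male) - P(Pass∧Male)
= (22 + 33 - 16)/69 = 39/69 = 13/23

P = 13/23 ≈ 56.52%


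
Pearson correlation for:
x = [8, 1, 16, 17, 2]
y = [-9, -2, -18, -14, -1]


n=5, Σx=44, Σy=-44, Σxy=-602, Σx²=614, Σy²=606
r = (5×(-602) - 44×(-44))/√((5×614 - 44²)(5×606 - (-44)²))
= -1074/√(1134×1094) = -1074/√1240596 ≈ -1074/1113.8205 ≈ -0.9642

r ≈ -0.9642


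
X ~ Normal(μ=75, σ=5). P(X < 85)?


z = (85-75)/5 = 2.0
P(Z < 2.0) = 0.9772

P(X < 85) ≈ 0.9772


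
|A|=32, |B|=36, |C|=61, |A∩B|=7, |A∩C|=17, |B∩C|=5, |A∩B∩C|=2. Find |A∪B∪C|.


|A∪B∪C| = 32+36+61-7-17-5+2 = 102

|A∪B∪C| = 102


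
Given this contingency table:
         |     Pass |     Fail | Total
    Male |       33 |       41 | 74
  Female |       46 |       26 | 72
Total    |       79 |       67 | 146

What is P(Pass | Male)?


P(Pass | Male) = 33/(33+41) = 33/74

P(Pass|Male) = 33/74 ≈ 44.59%


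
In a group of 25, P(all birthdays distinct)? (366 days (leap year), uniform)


P(all different) = Π(366-i)/366 for i=0..24
= (366/366)×(365/366)×...×(342/366)
= 0.432316

P ≈ 0.4323 ≈ 43.23%


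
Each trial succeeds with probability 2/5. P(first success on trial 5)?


Geometric: P(X=5) = (1-p)^(k-1)×p = (3/5)^4×2/5 = 162/3125

P(X=5) = 162/3125 ≈ 5.18%


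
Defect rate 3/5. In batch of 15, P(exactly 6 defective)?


Binomial: P(X=6) = C(15,6)×p^6×(1-p)^9
= 5005 × 729/15625 × 512/1953125 = 373621248/6103515625

P(X=6) = 373621248/6103515625 ≈ 6.12%


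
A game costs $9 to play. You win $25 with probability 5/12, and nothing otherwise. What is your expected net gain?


E[gain] = (25-9)×5/12 + (-9)×7/12
= 20/3 - 21/4 = 17/12

Expected net gain = $17/12 ≈ $1.42


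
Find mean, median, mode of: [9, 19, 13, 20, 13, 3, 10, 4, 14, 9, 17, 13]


Sorted: [3, 4, 9, 9, 10, 13, 13, 13, 14, 17, 19, 20]
Mean = 144/12 = 12
Median = 13
Freq: {9: 2, 19: 1, 13: 3, 20: 1, 3: 1, 10: 1, 4: 1, 14: 1, 17: 1}
Mode: [13]

Mean=12, Median=13, Mode=13


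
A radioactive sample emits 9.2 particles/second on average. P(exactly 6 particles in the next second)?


Poisson(λ=9.2): P(X=6) = e^(-λ)×λ^k/k!
= e^(-9.2) × 9.2^6 / 6!
≈ 0.0001010394018 × 606355.001344 / 720 ≈ 0.085091

P(X=6) ≈ 0.085091 ≈ 8.51%


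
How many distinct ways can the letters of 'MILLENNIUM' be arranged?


Letters: 10, freq: {'M': 2, 'I': 2, 'L': 2, 'E': 1, 'N': 2, 'U': 1}
10!/(2!×2!×2!×1!×2!×1!) = 3628800/16 = 226800

226800


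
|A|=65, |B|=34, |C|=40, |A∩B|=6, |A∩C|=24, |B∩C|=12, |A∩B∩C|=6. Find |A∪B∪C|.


|A∪B∪C| = 65+34+40-6-24-12+6 = 103

|A∪B∪C| = 103


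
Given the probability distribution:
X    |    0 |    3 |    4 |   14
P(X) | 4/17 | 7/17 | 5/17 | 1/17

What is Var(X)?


E[X] = 55/17
E[X²] = 339/17
Var(X) = E[X²] - (E[X])² = 339/17 - 3025/289 = 2738/289

Var(X) = 2738/289 ≈ 9.4740


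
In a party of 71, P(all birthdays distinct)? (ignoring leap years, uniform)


P(all different) = Π(365-i)/365 for i=0..70
= (365/365)×(364/365)×...×(295/365)
= 0.000679

P ≈ 0.0007 ≈ 0.07%


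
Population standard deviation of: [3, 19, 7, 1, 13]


Mean = 43/5
  (3-43/5)²=784/25
  (19-43/5)²=2704/25
  (7-43/5)²=64/25
  (1-43/5)²=1444/25
  (13-43/5)²=484/25
Σ(x-μ)² = 1096/5
σ² = (1096/5)/5 = 1096/25

σ = √(1096/25) ≈ 6.6212


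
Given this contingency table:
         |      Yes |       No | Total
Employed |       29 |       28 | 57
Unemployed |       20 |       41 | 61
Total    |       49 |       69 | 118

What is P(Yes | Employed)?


P(Yes | Employed) = 29/(29+28) = 29/57

P(Yes|Employed) = 29/57 ≈ 50.88%


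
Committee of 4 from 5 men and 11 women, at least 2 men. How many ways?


Count by #men:
  2M,2W: C(5,2)×C(11,2)=550
  3M,1W: C(5,3)×C(11,1)=110
  4M,0W: C(5,4)×C(11,0)=5
Total = 665

665


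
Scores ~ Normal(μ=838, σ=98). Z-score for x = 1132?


z = (x - μ)/σ = (1132 - 838)/98 = 3.0

z = 3.0


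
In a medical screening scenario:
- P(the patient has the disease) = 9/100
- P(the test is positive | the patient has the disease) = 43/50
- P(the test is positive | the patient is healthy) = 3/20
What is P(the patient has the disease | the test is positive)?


Using Bayes' theorem:
P(A|B) = P(B|A)·P(A) / P(B)

P(the test is positive) = 43/50 × 9/100 + 3/20 × 91/100
= 387/5000 + 273/2000 = 2139/10000

P(the patient has the disease|the test is positive) = (387/5000) / (2139/10000) = 258/713

P(the patient has the disease|the test is positive) = 258/713 ≈ 36.19%


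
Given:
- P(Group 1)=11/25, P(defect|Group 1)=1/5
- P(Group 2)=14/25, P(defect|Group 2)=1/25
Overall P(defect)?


P(B) = Σ P(B|Aᵢ)×P(Aᵢ)
  1/5×11/25 = 11/125
  1/25×14/25 = 14/625
Sum = 69/625

P(defect) = 69/625 ≈ 11.04%


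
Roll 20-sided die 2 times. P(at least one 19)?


P(no 19)^2 = (19/20)^2 = 361/400
P(≥1) = 1 - 361/400 = 39/400

P = 39/400 ≈ 9.75%


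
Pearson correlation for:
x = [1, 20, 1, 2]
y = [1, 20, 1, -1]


n=4, Σx=24, Σy=21, Σxy=400, Σx²=406, Σy²=403
r = (4×400 - 24×21)/√((4×406 - 24²)(4×403 - 21²))
= 1096/√(1048×1171) = 1096/√1227208 ≈ 1096/1107.7942 ≈ 0.9894

r ≈ 0.9894


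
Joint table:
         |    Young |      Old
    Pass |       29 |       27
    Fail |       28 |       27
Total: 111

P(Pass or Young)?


P(Pass∨Young) = P(Pass) + P(Young) - P(Pass∧Young)
= (56 + 57 - 29)/111 = 84/111 = 28/37

P = 28/37 ≈ 75.68%


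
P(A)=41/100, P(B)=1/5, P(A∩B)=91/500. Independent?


P(A)×P(B) = 41/500
P(A∩B) = 91/500
Not equal → NOT independent

No, not independent


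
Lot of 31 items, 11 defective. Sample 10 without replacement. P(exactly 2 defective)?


Hypergeometric: C(11,2)×C(20,8)/C(31,10)
= 55×125970/44352165 = 3230/20677

P(X=2) = 3230/20677 ≈ 15.62%


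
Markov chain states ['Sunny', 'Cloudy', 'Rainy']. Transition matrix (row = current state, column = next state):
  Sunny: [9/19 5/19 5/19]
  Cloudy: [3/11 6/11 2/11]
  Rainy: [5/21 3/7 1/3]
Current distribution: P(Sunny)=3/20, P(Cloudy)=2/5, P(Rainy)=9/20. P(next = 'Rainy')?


P(next=Rainy) = Σᵢ P(now=i)×P(i→Rainy)
= 3/20×5/19 + 2/5×2/11 + 9/20×1/3
= 3/76 + 4/55 + 3/20 = 274/1045

P = 274/1045 ≈ 0.2622


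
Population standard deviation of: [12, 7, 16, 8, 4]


Mean = 47/5
  (12-47/5)²=169/25
  (7-47/5)²=144/25
  (16-47/5)²=1089/25
  (8-47/5)²=49/25
  (4-47/5)²=729/25
Σ(x-μ)² = 436/5
σ² = (436/5)/5 = 436/25

σ = √(436/25) ≈ 4.1761


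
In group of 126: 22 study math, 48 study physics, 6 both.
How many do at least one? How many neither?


|A∪B| = 22+48-6 = 64
Neither = 126-64 = 62

At least one: 64; Neither: 62


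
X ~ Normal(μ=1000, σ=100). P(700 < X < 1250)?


z₁=(700-1000)/100=-3.0, z₂=(1250-1000)/100=2.5
P = Φ(2.5) - Φ(-3.0) = 0.993790 - 0.001350 = 0.992440 ≈ 0.9924

P(700 < X < 1250) ≈ 0.9924


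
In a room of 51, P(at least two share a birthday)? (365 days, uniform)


P(all different) = Π(365-i)/365 for i=0..50
= 0.025568
P(match) = 1 - 0.025568 = 0.974432

P ≈ 0.9744 ≈ 97.44%


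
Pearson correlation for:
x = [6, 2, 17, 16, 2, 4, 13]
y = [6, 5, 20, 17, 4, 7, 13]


n=7, Σx=60, Σy=72, Σxy=863, Σx²=774, Σy²=984
r = (7×863 - 60×72)/√((7×774 - 60²)(7×984 - 72²))
= 1721/√(1818×1704) = 1721/√3097872 ≈ 1721/1760.0773 ≈ 0.9778

r ≈ 0.9778


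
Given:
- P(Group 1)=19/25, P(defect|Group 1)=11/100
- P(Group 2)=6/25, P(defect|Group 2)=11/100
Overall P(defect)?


P(B) = Σ P(B|Aᵢ)×P(Aᵢ)
  11/100×19/25 = 209/2500
  11/100×6/25 = 33/1250
Sum = 11/100

P(defect) = 11/100 ≈ 11.00%


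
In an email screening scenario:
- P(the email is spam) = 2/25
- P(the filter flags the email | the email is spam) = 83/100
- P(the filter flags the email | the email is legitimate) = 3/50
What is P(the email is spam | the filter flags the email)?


Using Bayes' theorem:
P(A|B) = P(B|A)·P(A) / P(B)

P(the filter flags the email) = 83/100 × 2/25 + 3/50 × 23/25
= 83/1250 + 69/1250 = 76/625

P(the email is spam|the filter flags the email) = (83/1250) / (76/625) = 83/152

P(the email is spam|the filter flags the email) = 83/152 ≈ 54.61%


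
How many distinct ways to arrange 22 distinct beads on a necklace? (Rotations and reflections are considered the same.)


Free circular arrangements: rotations and reflections both identified.
(n-1)!/2 = 21!/2 = 51090942171709440000/2 = 25545471085854720000

25545471085854720000


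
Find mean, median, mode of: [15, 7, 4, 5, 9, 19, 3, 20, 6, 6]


Sorted: [3, 4, 5, 6, 6, 7, 9, 15, 19, 20]
Mean = 94/10 = 47/5
Median = 13/2
Freq: {15: 1, 7: 1, 4: 1, 5: 1, 9: 1, 19: 1, 3: 1, 20: 1, 6: 2}
Mode: [6]

Mean=47/5, Median=13/2, Mode=6


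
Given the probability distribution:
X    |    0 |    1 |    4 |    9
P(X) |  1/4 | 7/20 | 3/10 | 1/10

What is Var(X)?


E[X] = 49/20
E[X²] = 53/4
Var(X) = E[X²] - (E[X])² = 53/4 - 2401/400 = 2899/400

Var(X) = 2899/400 ≈ 7.2475


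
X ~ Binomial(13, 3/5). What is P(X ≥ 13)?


P(X ≥ 13) = Σ P(X=i) for i=13..13
P(X=13) = 1594323/1220703125
Sum = 1594323/1220703125

P(X ≥ 13) = 1594323/1220703125 ≈ 0.13%


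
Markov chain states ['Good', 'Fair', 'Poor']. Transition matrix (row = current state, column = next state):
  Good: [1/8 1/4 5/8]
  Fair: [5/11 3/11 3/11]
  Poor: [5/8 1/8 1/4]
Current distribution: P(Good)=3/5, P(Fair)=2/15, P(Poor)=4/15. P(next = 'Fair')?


P(next=Fair) = Σᵢ P(now=i)×P(i→Fair)
= 3/5×1/4 + 2/15×3/11 + 4/15×1/8
= 3/20 + 2/55 + 1/30 = 29/132

P = 29/132 ≈ 0.2197


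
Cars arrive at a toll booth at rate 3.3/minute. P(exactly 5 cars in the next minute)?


Poisson(λ=3.3): P(X=5) = e^(-λ)×λ^k/k!
= e^(-3.3) × 3.3^5 / 5!
≈ 0.0368831674 × 391.35393 / 120 ≈ 0.120286

P(X=5) ≈ 0.120286 ≈ 12.03%
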